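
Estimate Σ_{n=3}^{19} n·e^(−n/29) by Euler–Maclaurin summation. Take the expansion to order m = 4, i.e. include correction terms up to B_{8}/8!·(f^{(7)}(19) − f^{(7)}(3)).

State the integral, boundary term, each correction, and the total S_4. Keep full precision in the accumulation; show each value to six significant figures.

The integral term ∫_3^19 x·e^(−x/29) dx = 113.860.
½[f(3) + f(19)] = ½[2.70517 + 9.86770] = 6.28643.
Integral + boundary = 120.146.
Order-1 term: 1/12 · (0.179087 − 0.808441) = -0.0524462.
After k=1: 120.094.
Order-2 term: −1/720 · (0.00144803 − 0.00310569) = 2.30231e-06.
After k=2: 120.094.
Order-3 term: 1/30240 · (3.19038e-06 − 6.24268e-06) = -1.00936e-10.
After k=3: 120.094.
Order-4 term: −1/1209600 · (5.53980e-09 − 1.04548e-08) = 4.06335e-15.

S_4 ≈ 120.094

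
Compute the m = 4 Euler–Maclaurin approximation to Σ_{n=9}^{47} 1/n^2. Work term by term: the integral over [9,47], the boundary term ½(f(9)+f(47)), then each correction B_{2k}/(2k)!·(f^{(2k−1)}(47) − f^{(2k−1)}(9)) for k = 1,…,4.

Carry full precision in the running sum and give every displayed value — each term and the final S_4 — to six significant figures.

Integral: ∫_9^47 1/x^2 dx = 0.0898345.
Endpoint term: (f(9) + f(47))/2 = (0.0123457 + 0.000452694)/2 = 0.00639919.
Integral + boundary = 0.0962337.
Order-1 term: 1/12 · (-1.92636e-05 − (-0.00274348)) = 0.000227018.
After k=1: 0.0964607.
Order-2 term: −1/720 · (-1.04646e-07 − (-0.000406442)) = -5.64358e-07.
After k=2: 0.0964602.
Order-3 term: 1/30240 · (-1.42117e-09 − (-0.000150534)) = 4.97793e-09.
After k=3: 0.0964602.
Order-4 term: −1/1209600 · (-3.60280e-11 − (-0.000104073)) = -8.60391e-11.

S_4 ≈ 0.0964602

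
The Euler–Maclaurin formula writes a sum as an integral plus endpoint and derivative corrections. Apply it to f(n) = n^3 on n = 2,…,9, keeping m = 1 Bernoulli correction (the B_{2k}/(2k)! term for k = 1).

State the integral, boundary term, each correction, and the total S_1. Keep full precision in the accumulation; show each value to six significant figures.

S_1 ≈ 2024.00

The integral term ∫_2^9 x^3 dx = 1636.25.
Boundary: ½(f(2) + f(9)) = ½(8.00000 + 729.000) = 368.500.
Running total after boundary: 2004.75.
Correction k=1: B_{2}/2! · (f^{(1)}(9) − f^{(1)}(2)) = 1/12 · (243.000 − 12.0000) = 19.2500.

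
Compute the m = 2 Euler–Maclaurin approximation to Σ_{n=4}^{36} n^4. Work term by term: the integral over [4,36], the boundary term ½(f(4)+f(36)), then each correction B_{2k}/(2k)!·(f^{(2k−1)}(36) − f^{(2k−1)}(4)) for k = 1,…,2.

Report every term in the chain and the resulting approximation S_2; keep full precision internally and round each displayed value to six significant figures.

The integral term ∫_4^36 x^4 dx = 1.20930e+07.
½[f(4) + f(36)] = ½[256.000 + 1.67962e+06] = 839936.
So far: 1.29330e+07.
Correction k=1: B_{2}/2! · (f^{(1)}(36) − f^{(1)}(4)) = 1/12 · (186624 − 256.000) = 15530.7.
Partial sum through k=1: 1.29485e+07.
Correction k=2: B_{4}/4! · (f^{(3)}(36) − f^{(3)}(4)) = −1/720 · (864.000 − 96.0000) = -1.06667.

S_2 ≈ 1.29485e+07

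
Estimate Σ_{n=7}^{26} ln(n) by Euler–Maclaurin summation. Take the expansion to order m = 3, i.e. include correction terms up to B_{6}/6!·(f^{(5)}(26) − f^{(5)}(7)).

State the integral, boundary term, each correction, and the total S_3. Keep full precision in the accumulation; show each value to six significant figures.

∫_7^26 ln(x) dx evaluates to 52.0891.
Endpoint term: (f(7) + f(26))/2 = (1.94591 + 3.25810)/2 = 2.60200.
Running total after boundary: 54.6911.
k=1: B_{2}/(2)! × [f^{(1)}(26) − f^{(1)}(7)] = 1/12 × (0.0384615 − 0.142857) = -0.00869963.
Running total after k=1: 54.6824.
k=2: B_{4}/(4)! × [f^{(3)}(26) − f^{(3)}(7)] = −1/720 × (0.000113792 − 0.00583090) = 7.94043e-06.
Running total after k=2: 54.6825.
k=3: B_{6}/(6)! × [f^{(5)}(26) − f^{(5)}(7)] = 1/30240 × (2.01997e-06 − 0.00142798) = -4.71546e-08.

S_3 ≈ 54.6825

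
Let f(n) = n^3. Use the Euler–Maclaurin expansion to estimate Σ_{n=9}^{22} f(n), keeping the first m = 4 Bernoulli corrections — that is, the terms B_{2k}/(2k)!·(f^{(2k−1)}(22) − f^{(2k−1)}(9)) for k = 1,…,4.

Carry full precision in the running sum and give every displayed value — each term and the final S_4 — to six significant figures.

S_4 ≈ 62713.0

The integral term ∫_9^22 x^3 dx = 56923.8.
½[f(9) + f(22)] = ½[729.000 + 10648.0] = 5688.50.
Running total after boundary: 62612.2.
k=1: B_{2}/(2)! × [f^{(1)}(22) − f^{(1)}(9)] = 1/12 × (1452.00 − 243.000) = 100.750.
Partial sum through k=1: 62713.0.
k=2: B_{4}/(4)! × [f^{(3)}(22) − f^{(3)}(9)] = −1/720 × (6.00000 − 6.00000) = 0.00000.
Partial sum through k=2: 62713.0.
k=3: B_{6}/(6)! × [f^{(5)}(22) − f^{(5)}(9)] = 1/30240 × (0.00000 − 0.00000) = 0.00000.
Partial sum through k=3: 62713.0.
k=4: B_{8}/(8)! × [f^{(7)}(22) − f^{(7)}(9)] = −1/1209600 × (0.00000 − 0.00000) = 0.00000.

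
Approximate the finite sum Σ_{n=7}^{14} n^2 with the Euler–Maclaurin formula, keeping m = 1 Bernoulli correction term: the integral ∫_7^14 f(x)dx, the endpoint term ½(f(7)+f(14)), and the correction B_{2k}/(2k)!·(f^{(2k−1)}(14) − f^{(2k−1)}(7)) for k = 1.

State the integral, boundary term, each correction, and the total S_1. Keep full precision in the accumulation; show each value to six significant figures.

The integral term ∫_7^14 x^2 dx = 800.333.
Endpoint term: (f(7) + f(14))/2 = (49.0000 + 196.000)/2 = 122.500.
So far: 922.833.
Correction k=1: B_{2}/2! · (f^{(1)}(14) − f^{(1)}(7)) = 1/12 · (28.0000 − 14.0000) = 1.16667.

S_1 ≈ 924.000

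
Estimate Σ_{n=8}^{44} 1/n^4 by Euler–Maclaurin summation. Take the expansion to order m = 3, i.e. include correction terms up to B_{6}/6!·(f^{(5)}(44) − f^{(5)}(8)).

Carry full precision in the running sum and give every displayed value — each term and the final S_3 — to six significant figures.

S_3 ≈ 0.000779425

The integral term ∫_8^44 1/x^4 dx = 0.000647129.
Endpoint term: (f(8) + f(44))/2 = (0.000244141 + 2.66802e-07)/2 = 0.000122204.
So far: 0.000769332.
Order-1 term: 1/12 · (-2.42547e-08 − (-0.000122070)) = 1.01705e-05.
Running total after k=1: 0.000779503.
Order-2 term: −1/720 · (-3.75848e-10 − (-5.72205e-05)) = -7.94723e-08.
Running total after k=2: 0.000779423.
Order-3 term: 1/30240 · (-1.08716e-11 − (-5.00679e-05)) = 1.65568e-09.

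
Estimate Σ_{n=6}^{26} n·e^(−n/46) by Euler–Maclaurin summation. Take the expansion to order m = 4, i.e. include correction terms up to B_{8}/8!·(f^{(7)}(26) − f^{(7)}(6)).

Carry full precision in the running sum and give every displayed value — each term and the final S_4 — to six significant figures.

Integral: ∫_6^26 x·e^(−x/46) dx = 217.492.
Endpoint term: (f(6) + f(26))/2 = (5.26628 + 14.7742)/2 = 10.0202.
Integral + boundary = 227.512.
Correction k=1: B_{2}/2! · (f^{(1)}(26) − f^{(1)}(6)) = 1/12 · (0.247059 − 0.763229) = -0.0430142.
After k=1: 227.469.
Correction k=2: B_{4}/4! · (f^{(3)}(26) − f^{(3)}(6)) = −1/720 · (0.000653843 − 0.00119029) = 7.45067e-07.
After k=2: 227.469.
Correction k=3: B_{6}/6! · (f^{(5)}(26) − f^{(5)}(6)) = 1/30240 · (5.62821e-07 − 9.54579e-07) = -1.29550e-11.
After k=3: 227.469.
Correction k=4: B_{8}/8! · (f^{(7)}(26) − f^{(7)}(6)) = −1/1209600 · (3.85937e-10 − 6.36407e-10) = 2.07069e-16.

S_4 ≈ 227.469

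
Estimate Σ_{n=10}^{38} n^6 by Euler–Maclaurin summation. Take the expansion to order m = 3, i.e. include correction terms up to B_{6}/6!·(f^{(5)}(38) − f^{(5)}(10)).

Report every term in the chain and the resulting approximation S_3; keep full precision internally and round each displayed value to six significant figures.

S_3 ≈ 1.78892e+10

Integral: ∫_10^38 x^6 dx = 1.63437e+10.
Endpoint term: (f(10) + f(38))/2 = (1.00000e+06 + 3.01094e+09)/2 = 1.50597e+09.
So far: 1.78496e+10.
Order-1 term: 1/12 · (4.75411e+08 − 600000) = 3.95676e+07.
Partial sum through k=1: 1.78892e+10.
Order-2 term: −1/720 · (6.58464e+06 − 120000) = -8978.67.
Partial sum through k=2: 1.78892e+10.
Order-3 term: 1/30240 · (27360.0 − 7200.00) = 0.666667.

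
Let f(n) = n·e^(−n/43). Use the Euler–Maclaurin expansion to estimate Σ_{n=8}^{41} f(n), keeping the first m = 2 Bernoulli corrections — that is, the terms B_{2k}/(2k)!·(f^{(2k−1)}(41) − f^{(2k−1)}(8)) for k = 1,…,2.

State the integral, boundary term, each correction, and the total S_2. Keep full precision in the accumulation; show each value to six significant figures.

S_2 ≈ 439.828

Integral: ∫_8^41 x·e^(−x/43) dx = 428.661.
Boundary: ½(f(8) + f(41)) = ½(6.64188 + 15.8012) = 11.2215.
Integral + boundary = 439.883.
k=1: B_{2}/(2)! × [f^{(1)}(41) − f^{(1)}(8)] = 1/12 × (0.0179253 − 0.675773) = -0.0548206.
Running total after k=1: 439.828.
k=2: B_{4}/(4)! × [f^{(3)}(41) − f^{(3)}(8)] = −1/720 × (0.000426562 − 0.00126352) = 1.16244e-06.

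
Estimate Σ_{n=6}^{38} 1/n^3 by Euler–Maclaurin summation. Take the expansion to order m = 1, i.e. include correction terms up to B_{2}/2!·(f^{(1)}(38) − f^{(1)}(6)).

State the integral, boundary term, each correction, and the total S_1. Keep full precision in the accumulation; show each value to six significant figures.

∫_6^38 1/x^3 dx evaluates to 0.0135426.
½[f(6) + f(38)] = ½[0.00462963 + 1.82242e-05] = 0.00232393.
Integral + boundary = 0.0158666.
k=1: B_{2}/(2)! × [f^{(1)}(38) − f^{(1)}(6)] = 1/12 × (-1.43876e-06 − (-0.00231481)) = 0.000192781.

S_1 ≈ 0.0160593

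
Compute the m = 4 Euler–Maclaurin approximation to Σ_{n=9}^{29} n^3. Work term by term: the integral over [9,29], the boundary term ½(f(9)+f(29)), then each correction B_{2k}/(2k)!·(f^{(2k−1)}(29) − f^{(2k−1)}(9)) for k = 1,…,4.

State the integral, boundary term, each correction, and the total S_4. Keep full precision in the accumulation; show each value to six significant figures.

S_4 ≈ 187929

∫_9^29 x^3 dx evaluates to 175180.
Endpoint term: (f(9) + f(29))/2 = (729.000 + 24389.0)/2 = 12559.0.
Integral + boundary = 187739.
Correction k=1: B_{2}/2! · (f^{(1)}(29) − f^{(1)}(9)) = 1/12 · (2523.00 − 243.000) = 190.000.
After k=1: 187929.
Correction k=2: B_{4}/4! · (f^{(3)}(29) − f^{(3)}(9)) = −1/720 · (6.00000 − 6.00000) = 0.00000.
After k=2: 187929.
Correction k=3: B_{6}/6! · (f^{(5)}(29) − f^{(5)}(9)) = 1/30240 · (0.00000 − 0.00000) = 0.00000.
After k=3: 187929.
Correction k=4: B_{8}/8! · (f^{(7)}(29) − f^{(7)}(9)) = −1/1209600 · (0.00000 − 0.00000) = 0.00000.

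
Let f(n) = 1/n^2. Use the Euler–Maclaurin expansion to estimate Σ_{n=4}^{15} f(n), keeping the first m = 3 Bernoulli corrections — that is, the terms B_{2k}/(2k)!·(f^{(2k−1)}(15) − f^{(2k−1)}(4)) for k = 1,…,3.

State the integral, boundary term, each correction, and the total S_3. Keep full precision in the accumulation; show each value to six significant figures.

S_3 ≈ 0.219329

Integral: ∫_4^15 1/x^2 dx = 0.183333.
½[f(4) + f(15)] = ½[0.0625000 + 0.00444444] = 0.0334722.
Integral + boundary = 0.216806.
Order-1 term: 1/12 · (-0.000592593 − (-0.0312500)) = 0.00255478.
After k=1: 0.219360.
Order-2 term: −1/720 · (-3.16049e-05 − (-0.0234375)) = -3.25082e-05.
After k=2: 0.219328.
Order-3 term: 1/30240 · (-4.21399e-06 − (-0.0439453)) = 1.45308e-06.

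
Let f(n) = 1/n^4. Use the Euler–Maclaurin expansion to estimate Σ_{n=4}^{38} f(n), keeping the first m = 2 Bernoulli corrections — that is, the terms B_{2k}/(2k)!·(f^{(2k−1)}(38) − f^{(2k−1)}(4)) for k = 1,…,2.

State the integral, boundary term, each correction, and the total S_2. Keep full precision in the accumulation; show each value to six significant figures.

S_2 ≈ 0.00747097

∫_4^38 1/x^4 dx evaluates to 0.00520226.
Endpoint term: (f(4) + f(38))/2 = (0.00390625 + 4.79585e-07)/2 = 0.00195336.
So far: 0.00715562.
k=1: B_{2}/(2)! × [f^{(1)}(38) − f^{(1)}(4)] = 1/12 × (-5.04826e-08 − (-0.00390625)) = 0.000325517.
Partial sum through k=1: 0.00748114.
k=2: B_{4}/(4)! × [f^{(3)}(38) − f^{(3)}(4)] = −1/720 × (-1.04881e-09 − (-0.00732422)) = -1.01725e-05.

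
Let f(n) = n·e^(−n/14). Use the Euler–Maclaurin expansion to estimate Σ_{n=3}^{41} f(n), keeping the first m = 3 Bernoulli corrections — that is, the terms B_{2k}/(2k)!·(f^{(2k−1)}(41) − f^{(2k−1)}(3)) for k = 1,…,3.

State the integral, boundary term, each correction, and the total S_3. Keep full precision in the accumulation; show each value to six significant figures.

Integral: ∫_3^41 x·e^(−x/14) dx = 150.920.
Endpoint term: (f(3) + f(41))/2 = (2.42135 + 2.19241)/2 = 2.30688.
Integral + boundary = 153.226.
Order-1 term: 1/12 · (-0.103127 − 0.634164) = -0.0614409.
Partial sum through k=1: 153.165.
Order-2 term: −1/720 · (1.94874e-05 − 0.0114714) = 1.59055e-05.
Partial sum through k=2: 153.165.
Order-3 term: 1/30240 · (2.88334e-06 − 0.000100548) = -3.22964e-09.

S_3 ≈ 153.165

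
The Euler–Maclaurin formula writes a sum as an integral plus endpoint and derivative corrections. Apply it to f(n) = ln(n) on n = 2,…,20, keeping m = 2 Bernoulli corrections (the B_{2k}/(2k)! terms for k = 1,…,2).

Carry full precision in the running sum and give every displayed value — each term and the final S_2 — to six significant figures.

Integral: ∫_2^20 ln(x) dx = 40.5284.
Endpoint term: (f(2) + f(20))/2 = (0.693147 + 2.99573)/2 = 1.84444.
So far: 42.3728.
k=1: B_{2}/(2)! × [f^{(1)}(20) − f^{(1)}(2)] = 1/12 × (0.0500000 − 0.500000) = -0.0375000.
Partial sum through k=1: 42.3353.
k=2: B_{4}/(4)! × [f^{(3)}(20) − f^{(3)}(2)] = −1/720 × (0.000250000 − 0.250000) = 0.000346875.

S_2 ≈ 42.3356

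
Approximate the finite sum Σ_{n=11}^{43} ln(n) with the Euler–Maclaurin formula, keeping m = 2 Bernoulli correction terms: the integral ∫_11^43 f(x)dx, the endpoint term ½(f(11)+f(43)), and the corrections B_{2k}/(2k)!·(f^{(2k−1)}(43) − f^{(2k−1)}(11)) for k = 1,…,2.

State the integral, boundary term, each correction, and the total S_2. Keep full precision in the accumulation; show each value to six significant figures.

Integral: ∫_11^43 ln(x) dx = 103.355.
½[f(11) + f(43)] = ½[2.39790 + 3.76120] = 3.07955.
So far: 106.434.
k=1: B_{2}/(2)! × [f^{(1)}(43) − f^{(1)}(11)] = 1/12 × (0.0232558 − 0.0909091) = -0.00563777.
Partial sum through k=1: 106.429.
k=2: B_{4}/(4)! × [f^{(3)}(43) − f^{(3)}(11)] = −1/720 × (2.51550e-05 − 0.00150263) = 2.05205e-06.

S_2 ≈ 106.429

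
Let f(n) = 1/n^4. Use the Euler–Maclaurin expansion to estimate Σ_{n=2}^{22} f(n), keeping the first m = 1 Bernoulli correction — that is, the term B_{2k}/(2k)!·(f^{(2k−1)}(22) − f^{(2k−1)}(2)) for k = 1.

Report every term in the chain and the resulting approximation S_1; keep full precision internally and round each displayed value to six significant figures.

The integral term ∫_2^22 1/x^4 dx = 0.0416354.
Boundary: ½(f(2) + f(22)) = ½(0.0625000 + 4.26883e-06) = 0.0312521.
So far: 0.0728875.
Order-1 term: 1/12 · (-7.76152e-07 − (-0.125000)) = 0.0104166.

S_1 ≈ 0.0833041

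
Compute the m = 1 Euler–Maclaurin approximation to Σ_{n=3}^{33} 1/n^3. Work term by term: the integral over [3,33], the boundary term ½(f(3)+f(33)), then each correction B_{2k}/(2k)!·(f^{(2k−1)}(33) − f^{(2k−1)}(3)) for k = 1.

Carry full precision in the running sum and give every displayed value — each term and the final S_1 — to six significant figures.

S_1 ≈ 0.0767151

The integral term ∫_3^33 1/x^3 dx = 0.0550964.
½[f(3) + f(33)] = ½[0.0370370 + 2.78265e-05] = 0.0185324.
Running total after boundary: 0.0736289.
k=1: B_{2}/(2)! × [f^{(1)}(33) − f^{(1)}(3)] = 1/12 × (-2.52968e-06 − (-0.0370370)) = 0.00308621.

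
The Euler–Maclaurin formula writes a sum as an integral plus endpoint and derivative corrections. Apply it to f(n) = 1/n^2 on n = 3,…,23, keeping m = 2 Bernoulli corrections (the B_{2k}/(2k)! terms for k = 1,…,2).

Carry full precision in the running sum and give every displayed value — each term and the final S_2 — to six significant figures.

S_2 ≈ 0.352378

Integral: ∫_3^23 1/x^2 dx = 0.289855.
Endpoint term: (f(3) + f(23))/2 = (0.111111 + 0.00189036)/2 = 0.0565007.
So far: 0.346356.
Order-1 term: 1/12 · (-0.000164379 − (-0.0740741)) = 0.00615914.
After k=1: 0.352515.
Order-2 term: −1/720 · (-3.72883e-06 − (-0.0987654)) = -0.000137169.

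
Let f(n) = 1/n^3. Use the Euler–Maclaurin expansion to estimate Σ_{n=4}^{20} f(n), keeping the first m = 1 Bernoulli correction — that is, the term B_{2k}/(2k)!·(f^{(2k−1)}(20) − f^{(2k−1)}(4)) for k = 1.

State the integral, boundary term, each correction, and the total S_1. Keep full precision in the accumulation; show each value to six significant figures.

S_1 ≈ 0.0388500

∫_4^20 1/x^3 dx evaluates to 0.0300000.
Boundary: ½(f(4) + f(20)) = ½(0.0156250 + 0.000125000) = 0.00787500.
Integral + boundary = 0.0378750.
Correction k=1: B_{2}/2! · (f^{(1)}(20) − f^{(1)}(4)) = 1/12 · (-1.87500e-05 − (-0.0117188)) = 0.000975000.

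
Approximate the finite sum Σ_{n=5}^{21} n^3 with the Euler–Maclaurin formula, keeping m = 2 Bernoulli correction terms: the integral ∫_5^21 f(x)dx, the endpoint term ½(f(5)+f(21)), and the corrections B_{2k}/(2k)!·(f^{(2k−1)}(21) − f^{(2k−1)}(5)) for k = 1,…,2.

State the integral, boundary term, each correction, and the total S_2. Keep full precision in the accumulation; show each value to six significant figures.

S_2 ≈ 53261.0

Integral: ∫_5^21 x^3 dx = 48464.0.
Boundary: ½(f(5) + f(21)) = ½(125.000 + 9261.00) = 4693.00.
Integral + boundary = 53157.0.
Correction k=1: B_{2}/2! · (f^{(1)}(21) − f^{(1)}(5)) = 1/12 · (1323.00 − 75.0000) = 104.000.
After k=1: 53261.0.
Correction k=2: B_{4}/4! · (f^{(3)}(21) − f^{(3)}(5)) = −1/720 · (6.00000 − 6.00000) = 0.00000.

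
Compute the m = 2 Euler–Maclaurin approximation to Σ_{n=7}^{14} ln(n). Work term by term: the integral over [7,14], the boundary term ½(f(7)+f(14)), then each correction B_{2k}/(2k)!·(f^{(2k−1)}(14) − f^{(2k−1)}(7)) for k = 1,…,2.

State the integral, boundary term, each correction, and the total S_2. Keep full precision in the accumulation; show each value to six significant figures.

S_2 ≈ 18.6120

The integral term ∫_7^14 ln(x) dx = 16.3254.
½[f(7) + f(14)] = ½[1.94591 + 2.63906] = 2.29248.
Integral + boundary = 18.6179.
k=1: B_{2}/(2)! × [f^{(1)}(14) − f^{(1)}(7)] = 1/12 × (0.0714286 − 0.142857) = -0.00595238.
Running total after k=1: 18.6120.
k=2: B_{4}/(4)! × [f^{(3)}(14) − f^{(3)}(7)] = −1/720 × (0.000728863 − 0.00583090) = 7.08617e-06.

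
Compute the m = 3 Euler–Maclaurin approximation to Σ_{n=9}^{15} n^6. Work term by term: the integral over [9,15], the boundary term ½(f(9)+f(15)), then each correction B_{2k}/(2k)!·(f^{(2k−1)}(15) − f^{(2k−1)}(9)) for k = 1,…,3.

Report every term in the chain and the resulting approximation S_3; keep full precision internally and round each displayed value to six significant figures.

Integral: ∫_9^15 x^6 dx = 2.37252e+07.
Boundary: ½(f(9) + f(15)) = ½(531441 + 1.13906e+07) = 5.96103e+06.
Integral + boundary = 2.96862e+07.
Correction k=1: B_{2}/2! · (f^{(1)}(15) − f^{(1)}(9)) = 1/12 · (4.55625e+06 − 354294) = 350163.
Running total after k=1: 3.00364e+07.
Correction k=2: B_{4}/4! · (f^{(3)}(15) − f^{(3)}(9)) = −1/720 · (405000 − 87480.0) = -441.000.
Running total after k=2: 3.00360e+07.
Correction k=3: B_{6}/6! · (f^{(5)}(15) − f^{(5)}(9)) = 1/30240 · (10800.0 − 6480.00) = 0.142857.

S_3 ≈ 3.00360e+07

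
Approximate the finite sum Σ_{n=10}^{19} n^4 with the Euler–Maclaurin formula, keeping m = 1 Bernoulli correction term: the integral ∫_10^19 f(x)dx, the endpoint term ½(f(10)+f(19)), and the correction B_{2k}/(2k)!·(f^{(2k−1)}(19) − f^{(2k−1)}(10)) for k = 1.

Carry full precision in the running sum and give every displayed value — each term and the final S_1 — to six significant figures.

∫_10^19 x^4 dx evaluates to 475220.
Boundary: ½(f(10) + f(19)) = ½(10000.0 + 130321) = 70160.5.
So far: 545380.
Correction k=1: B_{2}/2! · (f^{(1)}(19) − f^{(1)}(10)) = 1/12 · (27436.0 − 4000.00) = 1953.00.

S_1 ≈ 547333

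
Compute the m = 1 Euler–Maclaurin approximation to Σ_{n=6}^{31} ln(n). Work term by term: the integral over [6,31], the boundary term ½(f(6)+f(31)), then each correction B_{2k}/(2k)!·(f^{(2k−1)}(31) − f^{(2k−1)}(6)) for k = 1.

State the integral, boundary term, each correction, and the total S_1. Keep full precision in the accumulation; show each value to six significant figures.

The integral term ∫_6^31 ln(x) dx = 70.7030.
½[f(6) + f(31)] = ½[1.79176 + 3.43399] = 2.61287.
Integral + boundary = 73.3159.
Correction k=1: B_{2}/2! · (f^{(1)}(31) − f^{(1)}(6)) = 1/12 · (0.0322581 − 0.166667) = -0.0112007.

S_1 ≈ 73.3047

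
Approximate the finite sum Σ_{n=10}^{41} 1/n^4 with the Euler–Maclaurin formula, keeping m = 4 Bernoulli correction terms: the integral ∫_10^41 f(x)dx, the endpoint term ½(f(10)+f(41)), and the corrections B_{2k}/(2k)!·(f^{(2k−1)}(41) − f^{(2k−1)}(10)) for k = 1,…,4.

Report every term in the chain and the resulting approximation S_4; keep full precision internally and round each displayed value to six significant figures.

S_4 ≈ 0.000381988

The integral term ∫_10^41 1/x^4 dx = 0.000328497.
Boundary: ½(f(10) + f(41)) = ½(0.000100000 + 3.53887e-07) = 5.01769e-05.
Running total after boundary: 0.000378674.
k=1: B_{2}/(2)! × [f^{(1)}(41) − f^{(1)}(10)] = 1/12 × (-3.45256e-08 − (-4.00000e-05)) = 3.33046e-06.
After k=1: 0.000382004.
k=2: B_{4}/(4)! × [f^{(3)}(41) − f^{(3)}(10)] = −1/720 × (-6.16161e-10 − (-1.20000e-05)) = -1.66658e-08.
After k=2: 0.000381988.
k=3: B_{6}/(6)! × [f^{(5)}(41) − f^{(5)}(10)] = 1/30240 × (-2.05265e-11 − (-6.72000e-06)) = 2.22222e-10.
After k=3: 0.000381988.
k=4: B_{8}/(8)! × [f^{(7)}(41) − f^{(7)}(10)] = −1/1209600 × (-1.09898e-12 − (-6.04800e-06)) = -5.00000e-12.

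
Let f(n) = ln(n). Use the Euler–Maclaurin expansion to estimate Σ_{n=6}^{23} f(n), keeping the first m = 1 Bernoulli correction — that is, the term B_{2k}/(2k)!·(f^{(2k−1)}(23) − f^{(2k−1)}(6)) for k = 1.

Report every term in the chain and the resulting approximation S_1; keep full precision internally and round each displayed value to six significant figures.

The integral term ∫_6^23 ln(x) dx = 44.3658.
½[f(6) + f(23)] = ½[1.79176 + 3.13549] = 2.46363.
Integral + boundary = 46.8294.
Correction k=1: B_{2}/2! · (f^{(1)}(23) − f^{(1)}(6)) = 1/12 · (0.0434783 − 0.166667) = -0.0102657.

S_1 ≈ 46.8192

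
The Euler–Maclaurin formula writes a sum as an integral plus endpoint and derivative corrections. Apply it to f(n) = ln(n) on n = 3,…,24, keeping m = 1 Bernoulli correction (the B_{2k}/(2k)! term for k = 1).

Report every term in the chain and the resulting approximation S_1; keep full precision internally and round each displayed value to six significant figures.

∫_3^24 ln(x) dx evaluates to 51.9775.
Endpoint term: (f(3) + f(24))/2 = (1.09861 + 3.17805)/2 = 2.13833.
Running total after boundary: 54.1158.
k=1: B_{2}/(2)! × [f^{(1)}(24) − f^{(1)}(3)] = 1/12 × (0.0416667 − 0.333333) = -0.0243056.

S_1 ≈ 54.0915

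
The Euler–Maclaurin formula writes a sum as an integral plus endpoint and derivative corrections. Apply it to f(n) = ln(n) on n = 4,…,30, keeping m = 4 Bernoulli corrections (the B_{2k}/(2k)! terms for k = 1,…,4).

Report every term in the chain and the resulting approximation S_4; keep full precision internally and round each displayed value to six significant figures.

S_4 ≈ 72.8665

Integral: ∫_4^30 ln(x) dx = 70.4907.
Endpoint term: (f(4) + f(30))/2 = (1.38629 + 3.40120)/2 = 2.39375.
Integral + boundary = 72.8845.
Order-1 term: 1/12 · (0.0333333 − 0.250000) = -0.0180556.
Partial sum through k=1: 72.8664.
Order-2 term: −1/720 · (7.40741e-05 − 0.0312500) = 4.32999e-05.
Partial sum through k=2: 72.8665.
Order-3 term: 1/30240 · (9.87654e-07 − 0.0234375) = -7.75017e-07.
Partial sum through k=3: 72.8665.
Order-4 term: −1/1209600 · (3.29218e-08 − 0.0439453) = 3.63304e-08.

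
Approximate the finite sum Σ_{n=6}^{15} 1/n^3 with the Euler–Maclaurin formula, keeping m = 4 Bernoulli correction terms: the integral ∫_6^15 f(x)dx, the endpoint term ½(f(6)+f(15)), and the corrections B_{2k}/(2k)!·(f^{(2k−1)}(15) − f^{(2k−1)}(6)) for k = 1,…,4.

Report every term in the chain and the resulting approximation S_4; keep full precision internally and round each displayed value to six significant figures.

Integral: ∫_6^15 1/x^3 dx = 0.0116667.
Boundary: ½(f(6) + f(15)) = ½(0.00462963 + 0.000296296) = 0.00246296.
So far: 0.0141296.
Correction k=1: B_{2}/2! · (f^{(1)}(15) − f^{(1)}(6)) = 1/12 · (-5.92593e-05 − (-0.00231481)) = 0.000187963.
Partial sum through k=1: 0.0143176.
Correction k=2: B_{4}/4! · (f^{(3)}(15) − f^{(3)}(6)) = −1/720 · (-5.26749e-06 − (-0.00128601)) = -1.77881e-06.
Partial sum through k=2: 0.0143158.
Correction k=3: B_{6}/6! · (f^{(5)}(15) − f^{(5)}(6)) = 1/30240 · (-9.83265e-07 − (-0.00150034)) = 4.95820e-08.
Partial sum through k=3: 0.0143159.
Correction k=4: B_{8}/8! · (f^{(7)}(15) − f^{(7)}(6)) = −1/1209600 · (-3.14645e-07 − (-0.00300069)) = -2.48047e-09.

S_4 ≈ 0.0143159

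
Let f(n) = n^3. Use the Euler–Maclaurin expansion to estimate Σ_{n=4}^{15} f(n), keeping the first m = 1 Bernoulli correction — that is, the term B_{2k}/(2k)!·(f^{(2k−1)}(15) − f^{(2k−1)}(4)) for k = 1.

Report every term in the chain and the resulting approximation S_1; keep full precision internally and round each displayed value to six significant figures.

Integral: ∫_4^15 x^3 dx = 12592.2.
½[f(4) + f(15)] = ½[64.0000 + 3375.00] = 1719.50.
Running total after boundary: 14311.8.
Correction k=1: B_{2}/2! · (f^{(1)}(15) − f^{(1)}(4)) = 1/12 · (675.000 − 48.0000) = 52.2500.

S_1 ≈ 14364.0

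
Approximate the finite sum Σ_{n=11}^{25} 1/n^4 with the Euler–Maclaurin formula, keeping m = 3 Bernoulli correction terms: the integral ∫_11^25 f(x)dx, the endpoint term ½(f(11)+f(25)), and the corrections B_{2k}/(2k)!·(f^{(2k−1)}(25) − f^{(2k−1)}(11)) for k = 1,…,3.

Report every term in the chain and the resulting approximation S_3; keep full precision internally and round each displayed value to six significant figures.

The integral term ∫_11^25 1/x^4 dx = 0.000229105.
Boundary: ½(f(11) + f(25)) = ½(6.83013e-05 + 2.56000e-06) = 3.54307e-05.
Running total after boundary: 0.000264536.
k=1: B_{2}/(2)! × [f^{(1)}(25) − f^{(1)}(11)] = 1/12 × (-4.09600e-07 − (-2.48369e-05)) = 2.03560e-06.
Partial sum through k=1: 0.000266571.
k=2: B_{4}/(4)! × [f^{(3)}(25) − f^{(3)}(11)] = −1/720 × (-1.96608e-08 − (-6.15790e-06)) = -8.52533e-09.
Partial sum through k=2: 0.000266563.
k=3: B_{6}/(6)! × [f^{(5)}(25) − f^{(5)}(11)] = 1/30240 × (-1.76161e-09 − (-2.84994e-06)) = 9.41857e-11.

S_3 ≈ 0.000266563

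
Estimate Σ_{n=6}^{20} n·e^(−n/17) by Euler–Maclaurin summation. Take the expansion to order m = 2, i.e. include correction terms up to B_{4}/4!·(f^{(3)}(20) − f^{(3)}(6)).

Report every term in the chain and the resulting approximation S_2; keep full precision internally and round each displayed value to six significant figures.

S_2 ≈ 85.9112

∫_6^20 x·e^(−x/17) dx evaluates to 80.7622.
Endpoint term: (f(6) + f(20))/2 = (4.21571 + 6.16730)/2 = 5.19151.
So far: 85.9537.
k=1: B_{2}/(2)! × [f^{(1)}(20) − f^{(1)}(6)] = 1/12 × (-0.0544174 − 0.454636) = -0.0424211.
Partial sum through k=1: 85.9112.
k=2: B_{4}/(4)! × [f^{(3)}(20) − f^{(3)}(6)] = −1/720 × (0.00194572 − 0.00643555) = 6.23587e-06.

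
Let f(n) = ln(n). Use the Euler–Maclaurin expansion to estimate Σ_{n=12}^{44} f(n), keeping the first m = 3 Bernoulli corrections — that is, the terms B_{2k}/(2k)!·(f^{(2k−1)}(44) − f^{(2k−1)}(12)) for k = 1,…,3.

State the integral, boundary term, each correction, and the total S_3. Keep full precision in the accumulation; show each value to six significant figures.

S_3 ≈ 107.815

Integral: ∫_12^44 ln(x) dx = 104.685.
½[f(12) + f(44)] = ½[2.48491 + 3.78419] = 3.13455.
Integral + boundary = 107.820.
Order-1 term: 1/12 · (0.0227273 − 0.0833333) = -0.00505051.
Running total after k=1: 107.815.
Order-2 term: −1/720 · (2.34786e-05 − 0.00115741) = 1.57490e-06.
Running total after k=2: 107.815.
Order-3 term: 1/30240 · (1.45528e-07 − 9.64506e-05) = -3.18469e-09.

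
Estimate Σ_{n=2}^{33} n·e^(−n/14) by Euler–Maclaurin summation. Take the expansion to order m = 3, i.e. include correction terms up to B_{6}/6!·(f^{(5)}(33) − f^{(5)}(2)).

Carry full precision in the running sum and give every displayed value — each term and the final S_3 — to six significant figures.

S_3 ≈ 134.231

The integral term ∫_2^33 x·e^(−x/14) dx = 131.874.
½[f(2) + f(33)] = ½[1.73376 + 3.12478] = 2.42927.
Running total after boundary: 134.304.
Order-1 term: 1/12 · (-0.128508 − 0.743038) = -0.0726289.
After k=1: 134.231.
Order-2 term: −1/720 · (0.000310573 − 0.0126367) = 1.71196e-05.
After k=2: 134.231.
Order-3 term: 1/30240 · (6.51429e-06 − 0.000109604) = -3.40905e-09.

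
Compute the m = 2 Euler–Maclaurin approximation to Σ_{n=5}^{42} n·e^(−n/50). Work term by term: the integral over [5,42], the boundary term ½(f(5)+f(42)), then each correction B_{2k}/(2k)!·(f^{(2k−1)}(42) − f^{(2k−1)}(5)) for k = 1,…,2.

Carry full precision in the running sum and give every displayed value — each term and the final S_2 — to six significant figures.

∫_5^42 x·e^(−x/50) dx evaluates to 502.434.
½[f(5) + f(42)] = ½[4.52419 + 18.1318] = 11.3280.
Running total after boundary: 513.763.
k=1: B_{2}/(2)! × [f^{(1)}(42) − f^{(1)}(5)] = 1/12 × (0.0690737 − 0.814354) = -0.0621067.
Running total after k=1: 513.700.
k=2: B_{4}/(4)! × [f^{(3)}(42) − f^{(3)}(5)] = −1/720 × (0.000372998 − 0.00104961) = 9.39741e-07.

S_2 ≈ 513.700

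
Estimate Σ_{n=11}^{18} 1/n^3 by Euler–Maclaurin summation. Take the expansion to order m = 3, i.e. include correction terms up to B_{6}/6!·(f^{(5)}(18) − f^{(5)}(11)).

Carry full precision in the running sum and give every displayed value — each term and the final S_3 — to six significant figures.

∫_11^18 1/x^3 dx evaluates to 0.00258902.
Boundary: ½(f(11) + f(18)) = ½(0.000751315 + 0.000171468) = 0.000461391.
So far: 0.00305041.
k=1: B_{2}/(2)! × [f^{(1)}(18) − f^{(1)}(11)] = 1/12 × (-2.85780e-05 − (-0.000204904)) = 1.46938e-05.
Partial sum through k=1: 0.00306511.
k=2: B_{4}/(4)! × [f^{(3)}(18) − f^{(3)}(11)] = −1/720 × (-1.76407e-06 − (-3.38684e-05)) = -4.45894e-08.
Partial sum through k=2: 0.00306506.
k=3: B_{6}/(6)! × [f^{(5)}(18) − f^{(5)}(11)] = 1/30240 × (-2.28676e-07 − (-1.17560e-05)) = 3.81194e-10.

S_3 ≈ 0.00306506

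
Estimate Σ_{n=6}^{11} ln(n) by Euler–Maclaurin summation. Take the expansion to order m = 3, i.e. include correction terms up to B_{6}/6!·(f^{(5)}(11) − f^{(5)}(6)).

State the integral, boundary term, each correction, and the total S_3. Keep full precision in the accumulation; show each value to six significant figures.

∫_6^11 ln(x) dx evaluates to 10.6263.
Boundary: ½(f(6) + f(11)) = ½(1.79176 + 2.39790) = 2.09483.
Integral + boundary = 12.7211.
Order-1 term: 1/12 · (0.0909091 − 0.166667) = -0.00631313.
Running total after k=1: 12.7148.
Order-2 term: −1/720 · (0.00150263 − 0.00925926) = 1.07731e-05.
Running total after k=2: 12.7148.
Order-3 term: 1/30240 · (0.000149021 − 0.00308642) = -9.71362e-08.

S_3 ≈ 12.7148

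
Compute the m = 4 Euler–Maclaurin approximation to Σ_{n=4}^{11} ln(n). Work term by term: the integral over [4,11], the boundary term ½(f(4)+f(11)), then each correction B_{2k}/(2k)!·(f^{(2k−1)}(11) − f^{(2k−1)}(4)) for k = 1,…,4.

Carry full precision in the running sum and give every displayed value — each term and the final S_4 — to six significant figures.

S_4 ≈ 15.7105

Integral: ∫_4^11 ln(x) dx = 13.8317.
½[f(4) + f(11)] = ½[1.38629 + 2.39790] = 1.89209.
Integral + boundary = 15.7238.
Order-1 term: 1/12 · (0.0909091 − 0.250000) = -0.0132576.
Running total after k=1: 15.7105.
Order-2 term: −1/720 · (0.00150263 − 0.0312500) = 4.13158e-05.
Running total after k=2: 15.7105.
Order-3 term: 1/30240 · (0.000149021 − 0.0234375) = -7.70122e-07.
Running total after k=3: 15.7105.
Order-4 term: −1/1209600 · (3.69474e-05 − 0.0439453) = 3.62999e-08.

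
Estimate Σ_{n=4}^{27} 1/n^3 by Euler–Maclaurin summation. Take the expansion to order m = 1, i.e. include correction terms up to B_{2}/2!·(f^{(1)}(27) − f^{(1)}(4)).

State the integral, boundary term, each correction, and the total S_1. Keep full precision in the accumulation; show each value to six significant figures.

S_1 ≈ 0.0393781

Integral: ∫_4^27 1/x^3 dx = 0.0305641.
½[f(4) + f(27)] = ½[0.0156250 + 5.08053e-05] = 0.00783790.
Integral + boundary = 0.0384020.
Correction k=1: B_{2}/2! · (f^{(1)}(27) − f^{(1)}(4)) = 1/12 · (-5.64503e-06 − (-0.0117188)) = 0.000976092.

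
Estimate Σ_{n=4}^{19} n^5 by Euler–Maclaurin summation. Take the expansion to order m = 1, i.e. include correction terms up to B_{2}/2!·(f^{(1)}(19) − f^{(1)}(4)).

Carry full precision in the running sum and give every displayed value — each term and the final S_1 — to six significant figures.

The integral term ∫_4^19 x^5 dx = 7.84030e+06.
Endpoint term: (f(4) + f(19))/2 = (1024.00 + 2.47610e+06)/2 = 1.23856e+06.
So far: 9.07886e+06.
Correction k=1: B_{2}/2! · (f^{(1)}(19) − f^{(1)}(4)) = 1/12 · (651605 − 1280.00) = 54193.8.

S_1 ≈ 9.13305e+06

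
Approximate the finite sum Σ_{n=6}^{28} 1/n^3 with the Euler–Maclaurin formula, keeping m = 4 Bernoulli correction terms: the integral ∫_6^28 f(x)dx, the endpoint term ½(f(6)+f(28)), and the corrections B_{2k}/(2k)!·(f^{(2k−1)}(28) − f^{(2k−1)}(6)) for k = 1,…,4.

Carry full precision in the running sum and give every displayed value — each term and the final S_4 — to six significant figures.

The integral term ∫_6^28 1/x^3 dx = 0.0132511.
Boundary: ½(f(6) + f(28)) = ½(0.00462963 + 4.55539e-05) = 0.00233759.
Running total after boundary: 0.0155887.
Correction k=1: B_{2}/2! · (f^{(1)}(28) − f^{(1)}(6)) = 1/12 · (-4.88078e-06 − (-0.00231481)) = 0.000192495.
After k=1: 0.0157812.
Correction k=2: B_{4}/4! · (f^{(3)}(28) − f^{(3)}(6)) = −1/720 · (-1.24510e-07 − (-0.00128601)) = -1.78595e-06.
After k=2: 0.0157794.
Correction k=3: B_{6}/6! · (f^{(5)}(28) − f^{(5)}(6)) = 1/30240 · (-6.67016e-09 − (-0.00150034)) = 4.96143e-08.
After k=3: 0.0157795.
Correction k=4: B_{8}/8! · (f^{(7)}(28) − f^{(7)}(6)) = −1/1209600 · (-6.12566e-10 − (-0.00300069)) = -2.48073e-09.

S_4 ≈ 0.0157795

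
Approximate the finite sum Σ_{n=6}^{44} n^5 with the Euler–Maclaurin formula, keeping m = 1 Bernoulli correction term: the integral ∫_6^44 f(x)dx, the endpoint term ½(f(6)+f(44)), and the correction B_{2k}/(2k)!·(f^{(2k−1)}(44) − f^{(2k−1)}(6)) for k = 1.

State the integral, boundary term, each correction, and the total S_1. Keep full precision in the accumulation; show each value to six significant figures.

S_1 ≈ 1.29340e+09

∫_6^44 x^5 dx evaluates to 1.20938e+09.
Boundary: ½(f(6) + f(44)) = ½(7776.00 + 1.64916e+08) = 8.24620e+07.
So far: 1.29184e+09.
Order-1 term: 1/12 · (1.87405e+07 − 6480.00) = 1.56117e+06.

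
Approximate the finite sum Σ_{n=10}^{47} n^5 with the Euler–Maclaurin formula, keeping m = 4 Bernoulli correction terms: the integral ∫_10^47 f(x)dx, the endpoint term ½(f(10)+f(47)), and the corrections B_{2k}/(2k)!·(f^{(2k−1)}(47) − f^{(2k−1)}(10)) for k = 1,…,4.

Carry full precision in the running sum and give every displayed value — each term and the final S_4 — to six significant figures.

Integral: ∫_10^47 x^5 dx = 1.79637e+09.
½[f(10) + f(47)] = ½[100000 + 2.29345e+08] = 1.14723e+08.
Integral + boundary = 1.91109e+09.
Order-1 term: 1/12 · (2.43984e+07 − 50000.0) = 2.02903e+06.
Running total after k=1: 1.91312e+09.
Order-2 term: −1/720 · (132540 − 6000.00) = -175.750.
Running total after k=2: 1.91312e+09.
Order-3 term: 1/30240 · (120.000 − 120.000) = 0.00000.
Running total after k=3: 1.91312e+09.
Order-4 term: −1/1209600 · (0.00000 − 0.00000) = 0.00000.

S_4 ≈ 1.91312e+09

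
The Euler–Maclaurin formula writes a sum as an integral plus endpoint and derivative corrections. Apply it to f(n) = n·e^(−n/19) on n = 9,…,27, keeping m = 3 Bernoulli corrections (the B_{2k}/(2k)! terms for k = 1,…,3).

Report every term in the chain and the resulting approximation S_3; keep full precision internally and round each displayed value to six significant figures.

S_3 ≈ 126.269

Integral: ∫_9^27 x·e^(−x/19) dx = 120.243.
½[f(9) + f(27)] = ½[5.60433 + 6.51941] = 6.06187.
Integral + boundary = 126.305.
Correction k=1: B_{2}/2! · (f^{(1)}(27) − f^{(1)}(9)) = 1/12 · (-0.101667 − 0.327739) = -0.0357838.
Running total after k=1: 126.269.
Correction k=2: B_{4}/4! · (f^{(3)}(27) − f^{(3)}(9)) = −1/720 · (0.00105610 − 0.00435775) = 4.58562e-06.
Running total after k=2: 126.269.
Correction k=3: B_{6}/6! · (f^{(5)}(27) − f^{(5)}(9)) = 1/30240 · (6.63110e-06 − 2.16278e-05) = -4.95922e-10.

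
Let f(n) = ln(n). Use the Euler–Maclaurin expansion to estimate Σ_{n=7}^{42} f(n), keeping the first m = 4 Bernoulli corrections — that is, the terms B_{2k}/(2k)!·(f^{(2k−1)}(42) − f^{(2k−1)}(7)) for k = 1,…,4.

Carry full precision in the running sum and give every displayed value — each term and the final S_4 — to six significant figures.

S_4 ≈ 111.193

∫_7^42 ln(x) dx evaluates to 108.361.
Boundary: ½(f(7) + f(42)) = ½(1.94591 + 3.73767) = 2.84179.
Integral + boundary = 111.203.
k=1: B_{2}/(2)! × [f^{(1)}(42) − f^{(1)}(7)] = 1/12 × (0.0238095 − 0.142857) = -0.00992063.
Running total after k=1: 111.193.
k=2: B_{4}/(4)! × [f^{(3)}(42) − f^{(3)}(7)] = −1/720 × (2.69949e-05 − 0.00583090) = 8.06098e-06.
Running total after k=2: 111.193.
k=3: B_{6}/(6)! × [f^{(5)}(42) − f^{(5)}(7)] = 1/30240 × (1.83639e-07 − 0.00142798) = -4.72154e-08.
Running total after k=3: 111.193.
k=4: B_{8}/(8)! × [f^{(7)}(42) − f^{(7)}(7)] = −1/1209600 × (3.12311e-09 − 0.000874271) = 7.22775e-10.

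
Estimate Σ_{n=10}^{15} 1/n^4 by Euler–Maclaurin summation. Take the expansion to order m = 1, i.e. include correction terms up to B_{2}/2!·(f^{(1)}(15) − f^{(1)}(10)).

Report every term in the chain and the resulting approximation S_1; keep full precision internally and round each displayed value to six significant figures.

The integral term ∫_10^15 1/x^4 dx = 0.000234568.
Endpoint term: (f(10) + f(15))/2 = (0.000100000 + 1.97531e-05)/2 = 5.98765e-05.
Integral + boundary = 0.000294444.
Correction k=1: B_{2}/2! · (f^{(1)}(15) − f^{(1)}(10)) = 1/12 · (-5.26749e-06 − (-4.00000e-05)) = 2.89438e-06.

S_1 ≈ 0.000297339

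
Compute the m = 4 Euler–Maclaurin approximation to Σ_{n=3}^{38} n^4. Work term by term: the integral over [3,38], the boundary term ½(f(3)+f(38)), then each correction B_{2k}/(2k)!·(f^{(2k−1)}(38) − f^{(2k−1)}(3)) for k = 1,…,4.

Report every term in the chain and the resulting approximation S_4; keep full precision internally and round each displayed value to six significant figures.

∫_3^38 x^4 dx evaluates to 1.58470e+07.
Endpoint term: (f(3) + f(38))/2 = (81.0000 + 2.08514e+06)/2 = 1.04261e+06.
So far: 1.68896e+07.
Order-1 term: 1/12 · (219488 − 108.000) = 18281.7.
After k=1: 1.69079e+07.
Order-2 term: −1/720 · (912.000 − 72.0000) = -1.16667.
After k=2: 1.69079e+07.
Order-3 term: 1/30240 · (0.00000 − 0.00000) = 0.00000.
After k=3: 1.69079e+07.
Order-4 term: −1/1209600 · (0.00000 − 0.00000) = 0.00000.

S_4 ≈ 1.69079e+07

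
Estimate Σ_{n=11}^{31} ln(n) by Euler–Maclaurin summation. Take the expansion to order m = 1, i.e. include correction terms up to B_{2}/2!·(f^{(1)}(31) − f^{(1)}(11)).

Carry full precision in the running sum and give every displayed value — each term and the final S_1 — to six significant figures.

S_1 ≈ 62.9878

∫_11^31 ln(x) dx evaluates to 60.0768.
½[f(11) + f(31)] = ½[2.39790 + 3.43399] = 2.91594.
Running total after boundary: 62.9927.
k=1: B_{2}/(2)! × [f^{(1)}(31) − f^{(1)}(11)] = 1/12 × (0.0322581 − 0.0909091) = -0.00488759.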